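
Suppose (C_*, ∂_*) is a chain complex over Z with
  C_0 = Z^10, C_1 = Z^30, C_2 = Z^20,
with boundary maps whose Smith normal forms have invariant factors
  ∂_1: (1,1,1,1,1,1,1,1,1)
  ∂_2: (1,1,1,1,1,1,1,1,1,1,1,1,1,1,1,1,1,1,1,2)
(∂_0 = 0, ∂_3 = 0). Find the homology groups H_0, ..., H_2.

H_0: b_0 = 10 − 0 − 9 = 1; torsion from ∂_1 factors > 1: none. So H_0 = Z.
H_1: b_1 = 30 − 9 − 20 = 1; torsion from ∂_2 factors > 1: [2]. So H_1 = Z × Z/2.
H_2: b_2 = 20 − 20 − 0 = 0; torsion from ∂_3 factors > 1: none. So H_2 = 0.

H_0 = Z,  H_1 = Z × Z/2,  H_2 = 0.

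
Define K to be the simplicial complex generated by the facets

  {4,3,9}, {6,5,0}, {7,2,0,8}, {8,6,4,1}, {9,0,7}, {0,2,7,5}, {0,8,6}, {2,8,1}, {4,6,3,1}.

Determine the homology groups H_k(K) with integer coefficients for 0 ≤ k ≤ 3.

H_0 ≅ Z,  H_1 ≅ Z,  H_2 = 0,  H_3 = 0.

We work with the vertex ordering 0 < 1 < 2 < 3 < 4 < 5 < 6 < 7 < 8 < 9. The simplices of K, each written with vertices in increasing order, are:

  0-simplices (10): [0], [1], [2], [3], [4], [5], [6], [7], [8], [9]
  1-simplices (25): (25 of them)
  2-simplices (19): (19 of them)
  3-simplices (4): [0,2,5,7], [0,2,7,8], [1,3,4,6], [1,4,6,8]

Hence C_0 ≅ Z^10, C_1 ≅ Z^25, C_2 ≅ Z^19, C_3 ≅ Z^4.

The boundary map ∂_1: C_1 → C_0 sends each edge [p,q] (with p < q) to q − p. For instance
  ∂[6,8] = [8] − [6].
As a 10×25 matrix over Z this has rank 9, with invariant factors (1,1,1,1,1,1,1,1,1).

Boundary ∂_2: C_2 → C_1 acts by ∂[p,q,r] = [q,r] − [p,r] + [p,q]. For instance
  ∂[3,4,9] = [4,9] − [3,9] + [3,4],
  ∂[0,7,9] = [7,9] − [0,9] + [0,7].
The resulting 25×19 matrix has rank 15, and its Smith normal form has invariant factors (1,1,1,1,1,1,1,1,1,1,1,1,1,1,1).

The boundary map ∂_3: C_3 → C_2 sends each 3-simplex σ to the alternating sum Σ_i (−1)^i (σ with its i-th vertex removed). For instance
  ∂[1,4,6,8] = [4,6,8] − [1,6,8] + [1,4,8] − [1,4,6],
  ∂[1,3,4,6] = [3,4,6] − [1,4,6] + [1,3,6] − [1,3,4].
The resulting 19×4 matrix has rank 4, and its Smith normal form has invariant factors (1,1,1,1).

Now H_k = ker ∂_k / im ∂_{k+1}, so:

  H_0: rank C_0 − rank ∂_1 = 10 − 9 = 1, and the invariant factors of ∂_1 are all 1, so H_0 ≅ Z.
  H_1: rank ker ∂_1 − rank ∂_2 = (25 − 9) − 15 = 1, and the invariant factors of ∂_2 are all 1, so H_1 ≅ Z.
  H_2: rank ker ∂_2 − rank ∂_3 = (19 − 15) − 4 = 0, and the invariant factors of ∂_3 are all 1, so H_2 ≅ 0.
  H_3: rank ker ∂_3 − rank ∂_4 = (4 − 4) − 0 = 0, and there is no ∂_4, so H_3 ≅ 0.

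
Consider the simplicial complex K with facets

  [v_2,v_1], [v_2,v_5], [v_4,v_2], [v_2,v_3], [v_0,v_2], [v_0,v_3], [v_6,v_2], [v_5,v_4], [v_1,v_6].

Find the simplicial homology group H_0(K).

We work with the vertex ordering v_0 < v_1 < v_2 < v_3 < v_4 < v_5 < v_6. The simplices of K, each written with vertices in increasing order, are:

  0-simplices (7): [v_0], [v_1], [v_2], [v_3], [v_4], [v_5], [v_6]
  1-simplices (9): [v_0,v_2], [v_0,v_3], [v_1,v_2], [v_1,v_6], [v_2,v_3], [v_2,v_4], [v_2,v_5], [v_2,v_6], [v_4,v_5]

so the chain groups are C_0 ≅ Z^7, C_1 ≅ Z^9.

The boundary map ∂_1: C_1 → C_0 is given by ∂[p,q] = [q] − [p]. For instance
  ∂[v_2,v_5] = [v_5] − [v_2].
The 7×9 boundary matrix has rank 6 and Smith normal form diag(1,1,1,1,1,1).

Computing H_k = (kernel of ∂_k) / (image of ∂_{k+1}):

  H_0: rank C_0 − rank ∂_1 = 7 − 6 = 1, and the invariant factors of ∂_1 are all 1, so H_0 ≅ Z.

(K is a triangulation of a wedge of 3 circles.)

H_0 ≅ Z.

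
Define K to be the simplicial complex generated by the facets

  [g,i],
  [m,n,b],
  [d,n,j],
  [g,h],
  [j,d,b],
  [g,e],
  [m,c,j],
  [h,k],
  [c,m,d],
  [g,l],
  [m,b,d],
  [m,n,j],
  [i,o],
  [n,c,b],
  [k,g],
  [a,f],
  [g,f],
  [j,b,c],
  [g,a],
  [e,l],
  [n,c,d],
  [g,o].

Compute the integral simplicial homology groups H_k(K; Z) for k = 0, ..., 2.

H_0 = Z^2,  H_1 = Z^4 ⊕ Z/2Z,  H_2 = 0.

Order the vertices as a < b < c < d < e < f < g < h < i < j < k < l < m < n < o. Listing each simplex with vertices in this order, K has dimension 2 with simplices:

  0-simplices (15): a, b, c, d, e, f, g, h, i, j, k, l, m, n, o
  1-simplices (27): af, ag, bc, bd, bj, bm, bn, cd, cj, cm, cn, dj, dm, dn, eg, el, fg, gh, gi, gk, gl, go, hk, io, jm, jn, mn
  2-simplices (10): bcj, bcn, bdj, bdm, bmn, cdm, cdn, cjm, djn, jmn

giving chain groups C_0 ≅ Z^15, C_1 ≅ Z^27, C_2 ≅ Z^10.

∂_1: C_1 → C_0 sends each edge [p,q] (with p < q) to q − p.
This gives a 15×27 integer matrix of rank 13; reducing to Smith normal form yields diagonal entries (1,1,1,1,1,1,1,1,1,1,1,1,1).

∂_2: C_2 → C_1 sends each 2-simplex [p,q,r] to [q,r] − [p,r] + [p,q]. For instance
  ∂jmn = mn − jn + jm,
  ∂cdn = dn − cn + cd.
As a 27×10 matrix over Z this has rank 10, with invariant factors (1,1,1,1,1,1,1,1,1,2).

Now H_k = ker ∂_k / im ∂_{k+1}, so:

  H_0: rank C_0 − rank ∂_1 = 15 − 13 = 2, and the invariant factors of ∂_1 are all 1, so H_0 ≅ Z^2.
  H_1: rank ker ∂_1 − rank ∂_2 = (27 − 13) − 10 = 4, and ∂_2 has invariant factor 2 > 1, so H_1 ≅ Z^4 ⊕ Z/2Z.
  H_2: rank ker ∂_2 − rank ∂_3 = (10 − 10) − 0 = 0, and there is no ∂_3, so H_2 ≅ 0.

As a check, the Euler characteristic is 15 − 27 + 10 = -2, which agrees with 2 − 4 + 0 = -2.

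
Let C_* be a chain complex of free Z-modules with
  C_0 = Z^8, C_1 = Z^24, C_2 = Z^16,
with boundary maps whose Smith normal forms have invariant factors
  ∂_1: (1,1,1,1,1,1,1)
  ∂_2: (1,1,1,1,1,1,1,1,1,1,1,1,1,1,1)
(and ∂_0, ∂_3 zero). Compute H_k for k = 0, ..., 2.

H_0 ≅ Z,  H_1 ≅ Z^2,  H_2 ≅ Z.

H_0: b_0 = 8 − 0 − 7 = 1; torsion from ∂_1 factors > 1: none. So H_0 ≅ Z.
H_1: b_1 = 24 − 7 − 15 = 2; torsion from ∂_2 factors > 1: none. So H_1 ≅ Z^2.
H_2: b_2 = 16 − 15 − 0 = 1; torsion from ∂_3 factors > 1: none. So H_2 ≅ Z.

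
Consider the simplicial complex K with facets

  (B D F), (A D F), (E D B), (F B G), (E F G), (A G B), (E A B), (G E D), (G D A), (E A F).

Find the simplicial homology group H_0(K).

H_0 = Z.

Fix the vertex order A < B < D < E < F < G and write every simplex with vertices in increasing order. Then dim K = 2 and the simplices of K are:

  0-simplices (6): A, B, D, E, F, G
  1-simplices (15): AB, AD, AE, AF, AG, BD, BE, BF, BG, DE, DF, DG, EF, EG, FG
  2-simplices (10): ABE, ABG, ADF, ADG, AEF, BDE, BDF, BFG, DEG, EFG

so the chain groups are C_0 ≅ Z^6, C_1 ≅ Z^15, C_2 ≅ Z^10.

The boundary map ∂_1: C_1 → C_0 is given by ∂[p,q] = [q] − [p].
As a 6×15 matrix over Z this has rank 5, with invariant factors (1,1,1,1,1).

The boundary map ∂_2: C_2 → C_1 maps a triangle to the signed sum of its edges. For instance
  ∂ABG = BG − AG + AB,
  ∂ADG = DG − AG + AD.
As a 15×10 matrix over Z this has rank 10, with invariant factors (1,1,1,1,1,1,1,1,1,2).

From H_k ≅ ker(∂_k) / im(∂_{k+1}) we obtain:

  H_0: rank C_0 − rank ∂_1 = 6 − 5 = 1, and the invariant factors of ∂_1 are all 1, so H_0 ≅ Z.

(K is a triangulation of the real projective plane RP^2.)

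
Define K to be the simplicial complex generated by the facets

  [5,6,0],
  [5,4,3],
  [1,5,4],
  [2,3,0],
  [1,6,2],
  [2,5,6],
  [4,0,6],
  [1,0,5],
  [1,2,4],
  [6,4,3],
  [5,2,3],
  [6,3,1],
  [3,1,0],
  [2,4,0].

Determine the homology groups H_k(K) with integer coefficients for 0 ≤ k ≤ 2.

H_0 ≅ Z,  H_1 ≅ Z^2,  H_2 ≅ Z.

Fix the vertex order 0 < 1 < 2 < 3 < 4 < 5 < 6 and write every simplex with vertices in increasing order. Then dim K = 2 and the simplices of K are:

  0-simplices (7): [0], [1], [2], [3], [4], [5], [6]
  1-simplices (21): [0,1], [0,2], [0,3], [0,4], [0,5], [0,6], [1,2], [1,3], [1,4], [1,5], [1,6], [2,3], [2,4], [2,5], [2,6], [3,4], [3,5], [3,6], [4,5], [4,6], [5,6]
  2-simplices (14): [0,1,3], [0,1,5], [0,2,3], [0,2,4], [0,4,6], [0,5,6], [1,2,4], [1,2,6], [1,3,6], [1,4,5], [2,3,5], [2,5,6], [3,4,5], [3,4,6]

giving chain groups C_0 ≅ Z^7, C_1 ≅ Z^21, C_2 ≅ Z^14.

∂_1: C_1 → C_0 sends each edge [p,q] (with p < q) to q − p.
This gives a 7×21 integer matrix of rank 6; reducing to Smith normal form yields diagonal entries (1,1,1,1,1,1).

Boundary ∂_2: C_2 → C_1 acts by ∂[p,q,r] = [q,r] − [p,r] + [p,q]. For instance
  ∂[3,4,6] = [4,6] − [3,6] + [3,4],
  ∂[1,3,6] = [3,6] − [1,6] + [1,3].
The 21×14 boundary matrix has rank 13 and Smith normal form diag(1,1,1,1,1,1,1,1,1,1,1,1,1).

Now H_k = ker ∂_k / im ∂_{k+1}, so:

  H_0: rank C_0 − rank ∂_1 = 7 − 6 = 1, and the invariant factors of ∂_1 are all 1, so H_0 ≅ Z.
  H_1: rank ker ∂_1 − rank ∂_2 = (21 − 6) − 13 = 2, and the invariant factors of ∂_2 are all 1, so H_1 ≅ Z^2.
  H_2: rank ker ∂_2 − rank ∂_3 = (14 − 13) − 0 = 1, and there is no ∂_3, so H_2 ≅ Z.

(K is a triangulation of the torus T^2.)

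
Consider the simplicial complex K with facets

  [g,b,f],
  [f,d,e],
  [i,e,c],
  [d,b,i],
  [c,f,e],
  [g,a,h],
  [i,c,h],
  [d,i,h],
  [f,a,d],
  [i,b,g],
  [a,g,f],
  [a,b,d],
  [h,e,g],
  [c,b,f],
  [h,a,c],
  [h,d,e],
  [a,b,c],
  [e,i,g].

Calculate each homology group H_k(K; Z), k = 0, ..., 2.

Take the total order a < b < c < d < e < f < g < h < i on the vertex set. Then K (dimension 2) consists of the simplices:

  0-simplices (9): a, b, c, d, e, f, g, h, i
  1-simplices (27): ab, ac, ad, af, ag, ah, bc, bd, bf, bg, bi, ce, cf, ch, ci, de, df, dh, di, ef, eg, eh, ei, fg, gh, gi, hi
  2-simplices (18): abc, abd, ach, adf, afg, agh, bcf, bdi, bfg, bgi, cef, cei, chi, def, deh, dhi, egh, egi

giving chain groups C_0 ≅ Z^9, C_1 ≅ Z^27, C_2 ≅ Z^18.

∂_1: C_1 → C_0 maps an edge to its endpoints' difference, ∂[p,q] = q − p.
As a 9×27 matrix over Z this has rank 8, with invariant factors (1,1,1,1,1,1,1,1).

The boundary map ∂_2: C_2 → C_1 acts by ∂[p,q,r] = [q,r] − [p,r] + [p,q]. For instance
  ∂agh = gh − ah + ag,
  ∂ach = ch − ah + ac.
The resulting 27×18 matrix has rank 18, and its Smith normal form has invariant factors (1,1,1,1,1,1,1,1,1,1,1,1,1,1,1,1,1,2).

From H_k ≅ ker(∂_k) / im(∂_{k+1}) we obtain:

  H_0: rank C_0 − rank ∂_1 = 9 − 8 = 1, and the invariant factors of ∂_1 are all 1, so H_0 = Z.
  H_1: rank ker ∂_1 − rank ∂_2 = (27 − 8) − 18 = 1, and ∂_2 has invariant factor 2 > 1, so H_1 = Z ⊕ Z/2Z.
  H_2: rank ker ∂_2 − rank ∂_3 = (18 − 18) − 0 = 0, and there is no ∂_3, so H_2 = 0.

(K is a triangulation of the Klein bottle.)

H_0 ≅ Z,  H_1 ≅ Z ⊕ Z/2Z,  H_2 = 0.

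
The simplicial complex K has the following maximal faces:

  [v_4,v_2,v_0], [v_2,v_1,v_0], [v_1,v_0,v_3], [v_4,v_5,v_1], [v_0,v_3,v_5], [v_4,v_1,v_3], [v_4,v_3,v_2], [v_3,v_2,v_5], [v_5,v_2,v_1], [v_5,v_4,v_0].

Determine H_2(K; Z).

K has 6 vertices, 15 edges, 10 triangles.
rank ∂_2 = 10, rank ∂_3 = 0 ⇒ b_2 = 10 − 10 − 0 = 0. So H_2 ≅ 0.

H_2 = 0.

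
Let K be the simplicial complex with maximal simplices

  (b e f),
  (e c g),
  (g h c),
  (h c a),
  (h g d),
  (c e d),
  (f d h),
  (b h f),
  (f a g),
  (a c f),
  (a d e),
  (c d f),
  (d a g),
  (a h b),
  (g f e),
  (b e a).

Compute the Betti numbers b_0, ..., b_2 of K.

b_0 = 1, b_1 = 2, b_2 = 1.

Order the vertices as a < b < c < d < e < f < g < h. Listing each simplex with vertices in this order, K has dimension 2 with simplices:

  0-simplices (8): a, b, c, d, e, f, g, h
  1-simplices (24): ab, ac, ad, ae, af, ag, ah, be, bf, bh, cd, ce, cf, cg, ch, de, df, dg, dh, ef, eg, fg, fh, gh
  2-simplices (16): abe, abh, acf, ach, ade, adg, afg, bef, bfh, cde, cdf, ceg, cgh, dfh, dgh, efg

Hence C_0 ≅ Z^8, C_1 ≅ Z^24, C_2 ≅ Z^16.

Boundary ∂_1: C_1 → C_0 is given by ∂[p,q] = [q] − [p]. For instance
  ∂dh = h − d.
This gives a 8×24 integer matrix of rank 7; reducing to Smith normal form yields diagonal entries (1,1,1,1,1,1,1).

Boundary ∂_2: C_2 → C_1 maps a triangle to the signed sum of its edges. For instance
  ∂efg = fg − eg + ef,
  ∂abe = be − ae + ab.
This gives a 24×16 integer matrix of rank 15; reducing to Smith normal form yields diagonal entries (1,1,1,1,1,1,1,1,1,1,1,1,1,1,1).

Now H_k = ker ∂_k / im ∂_{k+1}, so:

  H_0: rank C_0 − rank ∂_1 = 8 − 7 = 1, and the invariant factors of ∂_1 are all 1, so H_0 = Z.
  H_1: rank ker ∂_1 − rank ∂_2 = (24 − 7) − 15 = 2, and the invariant factors of ∂_2 are all 1, so H_1 = Z^2.
  H_2: rank ker ∂_2 − rank ∂_3 = (16 − 15) − 0 = 1, and there is no ∂_3, so H_2 = Z.

Hence the Betti numbers are b_0 = 1, b_1 = 2, b_2 = 1.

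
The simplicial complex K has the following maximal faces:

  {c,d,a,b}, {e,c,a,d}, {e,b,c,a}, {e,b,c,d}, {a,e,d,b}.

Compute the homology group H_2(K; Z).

H_2 = 0.

Take the total order a < b < c < d < e on the vertex set. Then K (dimension 3) consists of the simplices:

  0-simplices (5): a, b, c, d, e
  1-simplices (10): ab, ac, ad, ae, bc, bd, be, cd, ce, de
  2-simplices (10): abc, abd, abe, acd, ace, ade, bcd, bce, bde, cde
  3-simplices (5): abcd, abce, abde, acde, bcde

so the chain groups are C_0 ≅ Z^5, C_1 ≅ Z^10, C_2 ≅ Z^10, C_3 ≅ Z^5.

Boundary ∂_1: C_1 → C_0 maps an edge to its endpoints' difference, ∂[p,q] = q − p.
The resulting 5×10 matrix has rank 4, and its Smith normal form has invariant factors (1,1,1,1).

∂_2: C_2 → C_1 sends each 2-simplex [p,q,r] to [q,r] − [p,r] + [p,q]. For instance
  ∂abc = bc − ac + ab,
  ∂abe = be − ae + ab.
As a 10×10 matrix over Z this has rank 6, with invariant factors (1,1,1,1,1,1).

The boundary map ∂_3: C_3 → C_2 sends each 3-simplex σ to the alternating sum Σ_i (−1)^i (σ with its i-th vertex removed). For instance
  ∂abcd = bcd − acd + abd − abc,
  ∂abde = bde − ade + abe − abd.
The 10×5 boundary matrix has rank 4 and Smith normal form diag(1,1,1,1).

Now H_k = ker ∂_k / im ∂_{k+1}, so:

  H_2: rank ker ∂_2 − rank ∂_3 = (10 − 6) − 4 = 0, and the invariant factors of ∂_3 are all 1, so H_2 = 0.

(K is a triangulation of the 3-sphere S^3.)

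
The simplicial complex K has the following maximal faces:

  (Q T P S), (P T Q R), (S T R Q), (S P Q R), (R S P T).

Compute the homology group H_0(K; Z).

We work with the vertex ordering P < Q < R < S < T. The simplices of K, each written with vertices in increasing order, are:

  0-simplices (5): P, Q, R, S, T
  1-simplices (10): PQ, PR, PS, PT, QR, QS, QT, RS, RT, ST
  2-simplices (10): PQR, PQS, PQT, PRS, PRT, PST, QRS, QRT, QST, RST
  3-simplices (5): PQRS, PQRT, PQST, PRST, QRST

Hence C_0 ≅ Z^5, C_1 ≅ Z^10, C_2 ≅ Z^10, C_3 ≅ Z^5.

Boundary ∂_1: C_1 → C_0 is given by ∂[p,q] = [q] − [p]. For instance
  ∂QS = S − Q.
The resulting 5×10 matrix has rank 4, and its Smith normal form has invariant factors (1,1,1,1).

Boundary ∂_2: C_2 → C_1 maps a triangle to the signed sum of its edges. For instance
  ∂PQR = QR − PR + PQ,
  ∂PST = ST − PT + PS.
The 10×10 boundary matrix has rank 6 and Smith normal form diag(1,1,1,1,1,1).

The boundary map ∂_3: C_3 → C_2 sends each 3-simplex σ to the alternating sum Σ_i (−1)^i (σ with its i-th vertex removed). For instance
  ∂PQST = QST − PST + PQT − PQS,
  ∂PQRT = QRT − PRT + PQT − PQR.
This gives a 10×5 integer matrix of rank 4; reducing to Smith normal form yields diagonal entries (1,1,1,1).

Reading off H_k = ker ∂_k / im ∂_{k+1}:

  H_0: rank C_0 − rank ∂_1 = 5 − 4 = 1, and the invariant factors of ∂_1 are all 1, so H_0 ≅ Z.

H_0 = Z.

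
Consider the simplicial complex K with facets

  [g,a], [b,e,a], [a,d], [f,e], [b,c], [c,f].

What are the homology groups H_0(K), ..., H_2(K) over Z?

Fix the vertex order a < b < c < d < e < f < g and write every simplex with vertices in increasing order. Then dim K = 2 and the simplices of K are:

  0-simplices (7): a, b, c, d, e, f, g
  1-simplices (8): ab, ad, ae, ag, bc, be, cf, ef
  2-simplices (1): abe

Hence C_0 ≅ Z^7, C_1 ≅ Z^8, C_2 ≅ Z^1.

The boundary map ∂_1: C_1 → C_0 is given by ∂[p,q] = [q] − [p]. For instance
  ∂ae = e − a.
The 7×8 boundary matrix has rank 6 and Smith normal form diag(1,1,1,1,1,1).

The boundary map ∂_2: C_2 → C_1 maps a triangle to the signed sum of its edges. For instance
  ∂abe = be − ae + ab.
The resulting 8×1 matrix has rank 1, and its Smith normal form has invariant factors (1).

From H_k ≅ ker(∂_k) / im(∂_{k+1}) we obtain:

  H_0: rank C_0 − rank ∂_1 = 7 − 6 = 1, and the invariant factors of ∂_1 are all 1, so H_0 = Z.
  H_1: rank ker ∂_1 − rank ∂_2 = (8 − 6) − 1 = 1, and the invariant factors of ∂_2 are all 1, so H_1 = Z.
  H_2: rank ker ∂_2 − rank ∂_3 = (1 − 1) − 0 = 0, and there is no ∂_3, so H_2 = 0.

As a check, the Euler characteristic is 7 − 8 + 1 = 0, which agrees with 1 − 1 + 0 = 0.

H_0 = Z,  H_1 = Z,  H_2 = 0.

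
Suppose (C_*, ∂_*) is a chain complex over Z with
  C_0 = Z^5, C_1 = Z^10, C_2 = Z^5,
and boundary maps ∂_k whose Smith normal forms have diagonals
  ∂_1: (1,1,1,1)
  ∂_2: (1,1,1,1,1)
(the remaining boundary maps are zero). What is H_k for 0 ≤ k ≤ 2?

H_0: b_0 = 5 − 0 − 4 = 1; torsion from ∂_1 factors > 1: none. So H_0 ≅ Z.
H_1: b_1 = 10 − 4 − 5 = 1; torsion from ∂_2 factors > 1: none. So H_1 ≅ Z.
H_2: b_2 = 5 − 5 − 0 = 0; torsion from ∂_3 factors > 1: none. So H_2 ≅ 0.

H_0 ≅ Z,  H_1 ≅ Z,  H_2 = 0.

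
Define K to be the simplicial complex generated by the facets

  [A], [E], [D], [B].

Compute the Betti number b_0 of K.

Order the vertices as A < B < D < E. Listing each simplex with vertices in this order, K has dimension 0 with simplices:

  0-simplices (4): A, B, D, E

Hence C_0 ≅ Z^4.

Computing H_k = (kernel of ∂_k) / (image of ∂_{k+1}):

  H_0: rank C_0 − rank ∂_1 = 4 − 0 = 4, and there is no ∂_1, so H_0 ≅ Z^4.

(K is a triangulation of a set of 4 points.)

Hence the Betti numbers are b_0 = 4.

b_0 = 4.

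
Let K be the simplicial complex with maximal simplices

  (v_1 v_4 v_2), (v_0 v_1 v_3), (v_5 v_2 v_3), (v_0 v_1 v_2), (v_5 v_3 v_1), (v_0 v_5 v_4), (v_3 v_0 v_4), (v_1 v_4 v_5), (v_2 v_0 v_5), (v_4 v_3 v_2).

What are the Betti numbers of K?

Take the total order v_0 < v_1 < v_2 < v_3 < v_4 < v_5 on the vertex set. Then K (dimension 2) consists of the simplices:

  0-simplices (6): [v_0], [v_1], [v_2], [v_3], [v_4], [v_5]
  1-simplices (15): (15 of them)
  2-simplices (10): [v_0,v_1,v_2], [v_0,v_1,v_3], [v_0,v_2,v_5], [v_0,v_3,v_4], [v_0,v_4,v_5], [v_1,v_2,v_4], [v_1,v_3,v_5], [v_1,v_4,v_5], [v_2,v_3,v_4], [v_2,v_3,v_5]

so the chain groups are C_0 ≅ Z^6, C_1 ≅ Z^15, C_2 ≅ Z^10.

Boundary ∂_1: C_1 → C_0 sends each edge [p,q] (with p < q) to q − p.
The 6×15 boundary matrix has rank 5 and Smith normal form diag(1,1,1,1,1).

The boundary map ∂_2: C_2 → C_1 maps a triangle to the signed sum of its edges. For instance
  ∂[v_2,v_3,v_4] = [v_3,v_4] − [v_2,v_4] + [v_2,v_3],
  ∂[v_0,v_4,v_5] = [v_4,v_5] − [v_0,v_5] + [v_0,v_4].
The 15×10 boundary matrix has rank 10 and Smith normal form diag(1,1,1,1,1,1,1,1,1,2).

Computing H_k = (kernel of ∂_k) / (image of ∂_{k+1}):

  H_0: rank C_0 − rank ∂_1 = 6 − 5 = 1, and the invariant factors of ∂_1 are all 1, so H_0 ≅ Z.
  H_1: rank ker ∂_1 − rank ∂_2 = (15 − 5) − 10 = 0, and ∂_2 has invariant factor 2 > 1, so H_1 ≅ Z/2Z.
  H_2: rank ker ∂_2 − rank ∂_3 = (10 − 10) − 0 = 0, and there is no ∂_3, so H_2 ≅ 0.

(K is a triangulation of the real projective plane RP^2.)

Hence the Betti numbers are b_0 = 1, b_1 = 0, b_2 = 0.

b_0 = 1, b_1 = 0, b_2 = 0.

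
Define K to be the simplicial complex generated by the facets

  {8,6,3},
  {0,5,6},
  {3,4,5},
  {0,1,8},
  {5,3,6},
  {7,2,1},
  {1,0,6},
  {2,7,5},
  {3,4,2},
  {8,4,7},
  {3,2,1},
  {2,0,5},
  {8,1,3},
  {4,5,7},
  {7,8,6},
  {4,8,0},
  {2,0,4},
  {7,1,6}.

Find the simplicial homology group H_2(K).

Take the total order 0 < 1 < 2 < 3 < 4 < 5 < 6 < 7 < 8 on the vertex set. Then K (dimension 2) consists of the simplices:

  0-simplices (9): [0], [1], [2], [3], [4], [5], [6], [7], [8]
  1-simplices (27): (27 of them)
  2-simplices (18): [0,1,6], [0,1,8], [0,2,4], [0,2,5], [0,4,8], [0,5,6], [1,2,3], [1,2,7], [1,3,8], [1,6,7], [2,3,4], [2,5,7], [3,4,5], [3,5,6], [3,6,8], [4,5,7], [4,7,8], [6,7,8]

so the chain groups are C_0 ≅ Z^9, C_1 ≅ Z^27, C_2 ≅ Z^18.

∂_1: C_1 → C_0 maps an edge to its endpoints' difference, ∂[p,q] = q − p.
This gives a 9×27 integer matrix of rank 8; reducing to Smith normal form yields diagonal entries (1,1,1,1,1,1,1,1).

∂_2: C_2 → C_1 acts by ∂[p,q,r] = [q,r] − [p,r] + [p,q]. For instance
  ∂[4,7,8] = [7,8] − [4,8] + [4,7],
  ∂[0,2,5] = [2,5] − [0,5] + [0,2].
This gives a 27×18 integer matrix of rank 18; reducing to Smith normal form yields diagonal entries (1,1,1,1,1,1,1,1,1,1,1,1,1,1,1,1,1,2).

Reading off H_k = ker ∂_k / im ∂_{k+1}:

  H_2: rank ker ∂_2 − rank ∂_3 = (18 − 18) − 0 = 0, and there is no ∂_3, so H_2 ≅ 0.

(K is a triangulation of the Klein bottle.)

H_2 = 0.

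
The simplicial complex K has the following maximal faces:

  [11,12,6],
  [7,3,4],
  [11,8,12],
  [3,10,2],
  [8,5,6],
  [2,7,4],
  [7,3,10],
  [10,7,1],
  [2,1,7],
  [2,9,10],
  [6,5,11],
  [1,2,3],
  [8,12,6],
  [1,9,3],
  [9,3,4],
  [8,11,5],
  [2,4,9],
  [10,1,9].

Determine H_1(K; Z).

Order the vertices as 1 < 2 < 3 < 4 < 5 < 6 < 7 < 8 < 9 < 10 < 11 < 12. Listing each simplex with vertices in this order, K has dimension 2 with simplices:

  0-simplices (12): [1], [2], [3], [4], [5], [6], [7], [8], [9], [10], [11], [12]
  1-simplices (27): (27 of them)
  2-simplices (18): (18 of them)

Hence C_0 ≅ Z^12, C_1 ≅ Z^27, C_2 ≅ Z^18.

The boundary map ∂_1: C_1 → C_0 maps an edge to its endpoints' difference, ∂[p,q] = q − p. For instance
  ∂[6,11] = [11] − [6].
As a 12×27 matrix over Z this has rank 10, with invariant factors (1,1,1,1,1,1,1,1,1,1).

The boundary map ∂_2: C_2 → C_1 sends each 2-simplex [p,q,r] to [q,r] − [p,r] + [p,q]. For instance
  ∂[1,3,9] = [3,9] − [1,9] + [1,3],
  ∂[1,7,10] = [7,10] − [1,10] + [1,7].
This gives a 27×18 integer matrix of rank 17; reducing to Smith normal form yields diagonal entries (1,1,1,1,1,1,1,1,1,1,1,1,1,1,1,1,2).

From H_k ≅ ker(∂_k) / im(∂_{k+1}) we obtain:

  H_1: rank ker ∂_1 − rank ∂_2 = (27 − 10) − 17 = 0, and ∂_2 has invariant factor 2 > 1, so H_1 = Z/2.

H_1 = Z/2.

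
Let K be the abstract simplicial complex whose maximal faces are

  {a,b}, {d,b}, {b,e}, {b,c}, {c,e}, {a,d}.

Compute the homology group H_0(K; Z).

H_0 = Z.

We work with the vertex ordering a < b < c < d < e. The simplices of K, each written with vertices in increasing order, are:

  0-simplices (5): a, b, c, d, e
  1-simplices (6): ab, ad, bc, bd, be, ce

Hence C_0 ≅ Z^5, C_1 ≅ Z^6.

∂_1: C_1 → C_0 sends each edge [p,q] (with p < q) to q − p. For instance
  ∂ce = e − c.
As a 5×6 matrix over Z this has rank 4, with invariant factors (1,1,1,1).

Now H_k = ker ∂_k / im ∂_{k+1}, so:

  H_0: rank C_0 − rank ∂_1 = 5 − 4 = 1, and the invariant factors of ∂_1 are all 1, so H_0 = Z.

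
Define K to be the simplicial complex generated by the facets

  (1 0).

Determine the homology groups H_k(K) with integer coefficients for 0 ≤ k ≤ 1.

H_0 = Z,  H_1 = 0.

Order the vertices as 0 < 1. Listing each simplex with vertices in this order, K has dimension 1 with simplices:

  0-simplices (2): [0], [1]
  1-simplices (1): [0,1]

giving chain groups C_0 ≅ Z^2, C_1 ≅ Z^1.

Boundary ∂_1: C_1 → C_0 maps an edge to its endpoints' difference, ∂[p,q] = q − p. For instance
  ∂[0,1] = [1] − [0].
The 2×1 boundary matrix has rank 1 and Smith normal form diag(1).

Computing H_k = (kernel of ∂_k) / (image of ∂_{k+1}):

  H_0: rank C_0 − rank ∂_1 = 2 − 1 = 1, and the invariant factors of ∂_1 are all 1, so H_0 = Z.
  H_1: rank ker ∂_1 − rank ∂_2 = (1 − 1) − 0 = 0, and there is no ∂_2, so H_1 = 0.

As a check, the Euler characteristic is 2 − 1 = 1, which agrees with 1 − 0 = 1.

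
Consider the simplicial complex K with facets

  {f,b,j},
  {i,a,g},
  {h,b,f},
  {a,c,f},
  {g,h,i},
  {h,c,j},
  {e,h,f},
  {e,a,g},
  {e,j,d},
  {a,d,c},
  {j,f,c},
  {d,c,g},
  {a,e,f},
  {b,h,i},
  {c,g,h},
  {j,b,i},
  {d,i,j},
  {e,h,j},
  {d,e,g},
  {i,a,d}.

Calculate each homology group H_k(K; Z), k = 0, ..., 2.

H_0 = Z,  H_1 = Z × Z/2,  H_2 = 0.

Order the vertices as a < b < c < d < e < f < g < h < i < j. Listing each simplex with vertices in this order, K has dimension 2 with simplices:

  0-simplices (10): a, b, c, d, e, f, g, h, i, j
  1-simplices (30): ac, ad, ae, af, ag, ai, bf, bh, bi, bj, cd, cf, cg, ch, cj, de, dg, di, dj, ef, eg, eh, ej, fh, fj, gh, gi, hi, hj, ij
  2-simplices (20): acd, acf, adi, aef, aeg, agi, bfh, bfj, bhi, bij, cdg, cfj, cgh, chj, deg, dej, dij, efh, ehj, ghi

giving chain groups C_0 ≅ Z^10, C_1 ≅ Z^30, C_2 ≅ Z^20.

Boundary ∂_1: C_1 → C_0 is given by ∂[p,q] = [q] − [p]. For instance
  ∂cf = f − c.
This gives a 10×30 integer matrix of rank 9; reducing to Smith normal form yields diagonal entries (1,1,1,1,1,1,1,1,1).

Boundary ∂_2: C_2 → C_1 maps a triangle to the signed sum of its edges. For instance
  ∂dej = ej − dj + de,
  ∂acd = cd − ad + ac.
The resulting 30×20 matrix has rank 20, and its Smith normal form has invariant factors (1,1,1,1,1,1,1,1,1,1,1,1,1,1,1,1,1,1,1,2).

Now H_k = ker ∂_k / im ∂_{k+1}, so:

  H_0: rank C_0 − rank ∂_1 = 10 − 9 = 1, and the invariant factors of ∂_1 are all 1, so H_0 ≅ Z.
  H_1: rank ker ∂_1 − rank ∂_2 = (30 − 9) − 20 = 1, and ∂_2 has invariant factor 2 > 1, so H_1 ≅ Z × Z/2.
  H_2: rank ker ∂_2 − rank ∂_3 = (20 − 20) − 0 = 0, and there is no ∂_3, so H_2 ≅ 0.

(K is a triangulation of the Klein bottle.)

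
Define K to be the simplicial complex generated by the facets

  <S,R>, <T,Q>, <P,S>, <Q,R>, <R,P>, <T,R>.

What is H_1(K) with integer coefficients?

Fix the vertex order P < Q < R < S < T and write every simplex with vertices in increasing order. Then dim K = 1 and the simplices of K are:

  0-simplices (5): P, Q, R, S, T
  1-simplices (6): PR, PS, QR, QT, RS, RT

giving chain groups C_0 ≅ Z^5, C_1 ≅ Z^6.

Boundary ∂_1: C_1 → C_0 is given by ∂[p,q] = [q] − [p]. For instance
  ∂PS = S − P.
The 5×6 boundary matrix has rank 4 and Smith normal form diag(1,1,1,1).

Computing H_k = (kernel of ∂_k) / (image of ∂_{k+1}):

  H_1: rank ker ∂_1 − rank ∂_2 = (6 − 4) − 0 = 2, and there is no ∂_2, so H_1 ≅ Z^2.

H_1 ≅ Z^2.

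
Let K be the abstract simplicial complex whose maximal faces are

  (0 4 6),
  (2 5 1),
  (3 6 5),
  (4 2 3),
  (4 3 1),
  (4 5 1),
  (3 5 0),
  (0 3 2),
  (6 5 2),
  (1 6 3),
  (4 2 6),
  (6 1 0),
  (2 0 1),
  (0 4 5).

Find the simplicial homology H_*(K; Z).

Take the total order 0 < 1 < 2 < 3 < 4 < 5 < 6 on the vertex set. Then K (dimension 2) consists of the simplices:

  0-simplices (7): [0], [1], [2], [3], [4], [5], [6]
  1-simplices (21): [0,1], [0,2], [0,3], [0,4], [0,5], [0,6], [1,2], [1,3], [1,4], [1,5], [1,6], [2,3], [2,4], [2,5], [2,6], [3,4], [3,5], [3,6], [4,5], [4,6], [5,6]
  2-simplices (14): [0,1,2], [0,1,6], [0,2,3], [0,3,5], [0,4,5], [0,4,6], [1,2,5], [1,3,4], [1,3,6], [1,4,5], [2,3,4], [2,4,6], [2,5,6], [3,5,6]

giving chain groups C_0 ≅ Z^7, C_1 ≅ Z^21, C_2 ≅ Z^14.

∂_1: C_1 → C_0 sends each edge [p,q] (with p < q) to q − p. For instance
  ∂[3,4] = [4] − [3].
The resulting 7×21 matrix has rank 6, and its Smith normal form has invariant factors (1,1,1,1,1,1).

Boundary ∂_2: C_2 → C_1 sends each 2-simplex [p,q,r] to [q,r] − [p,r] + [p,q]. For instance
  ∂[0,4,6] = [4,6] − [0,6] + [0,4],
  ∂[2,4,6] = [4,6] − [2,6] + [2,4].
The resulting 21×14 matrix has rank 13, and its Smith normal form has invariant factors (1,1,1,1,1,1,1,1,1,1,1,1,1).

Computing H_k = (kernel of ∂_k) / (image of ∂_{k+1}):

  H_0: rank C_0 − rank ∂_1 = 7 − 6 = 1, and the invariant factors of ∂_1 are all 1, so H_0 = Z.
  H_1: rank ker ∂_1 − rank ∂_2 = (21 − 6) − 13 = 2, and the invariant factors of ∂_2 are all 1, so H_1 = Z^2.
  H_2: rank ker ∂_2 − rank ∂_3 = (14 − 13) − 0 = 1, and there is no ∂_3, so H_2 = Z.

H_0 ≅ Z,  H_1 ≅ Z^2,  H_2 ≅ Z.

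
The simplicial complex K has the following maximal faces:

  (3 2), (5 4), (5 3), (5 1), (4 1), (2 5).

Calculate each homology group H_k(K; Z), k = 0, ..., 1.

Order the vertices as 1 < 2 < 3 < 4 < 5. Listing each simplex with vertices in this order, K has dimension 1 with simplices:

  0-simplices (5): [1], [2], [3], [4], [5]
  1-simplices (6): [1,4], [1,5], [2,3], [2,5], [3,5], [4,5]

Hence C_0 ≅ Z^5, C_1 ≅ Z^6.

∂_1: C_1 → C_0 is given by ∂[p,q] = [q] − [p]. For instance
  ∂[1,4] = [4] − [1].
This gives a 5×6 integer matrix of rank 4; reducing to Smith normal form yields diagonal entries (1,1,1,1).

Computing H_k = (kernel of ∂_k) / (image of ∂_{k+1}):

  H_0: rank C_0 − rank ∂_1 = 5 − 4 = 1, and the invariant factors of ∂_1 are all 1, so H_0 ≅ Z.
  H_1: rank ker ∂_1 − rank ∂_2 = (6 − 4) − 0 = 2, and there is no ∂_2, so H_1 ≅ Z^2.

H_0 ≅ Z,  H_1 ≅ Z^2.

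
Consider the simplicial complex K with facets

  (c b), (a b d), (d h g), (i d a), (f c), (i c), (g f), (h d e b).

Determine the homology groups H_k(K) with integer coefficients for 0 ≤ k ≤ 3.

K has 9 vertices, 16 edges, 7 triangles, 1 3-simplex.
rank ∂_0 = 0, rank ∂_1 = 8 ⇒ b_0 = 9 − 0 − 8 = 1; all invariant factors of ∂_1 are 1 so no torsion. So H_0 ≅ Z.
rank ∂_1 = 8, rank ∂_2 = 6 ⇒ b_1 = 16 − 8 − 6 = 2; all invariant factors of ∂_2 are 1 so no torsion. So H_1 ≅ Z^2.
rank ∂_2 = 6, rank ∂_3 = 1 ⇒ b_2 = 7 − 6 − 1 = 0; all invariant factors of ∂_3 are 1 so no torsion. So H_2 ≅ 0.
rank ∂_3 = 1, rank ∂_4 = 0 ⇒ b_3 = 1 − 1 − 0 = 0. So H_3 ≅ 0.

H_0 = Z,  H_1 = Z^2,  H_2 = 0,  H_3 = 0.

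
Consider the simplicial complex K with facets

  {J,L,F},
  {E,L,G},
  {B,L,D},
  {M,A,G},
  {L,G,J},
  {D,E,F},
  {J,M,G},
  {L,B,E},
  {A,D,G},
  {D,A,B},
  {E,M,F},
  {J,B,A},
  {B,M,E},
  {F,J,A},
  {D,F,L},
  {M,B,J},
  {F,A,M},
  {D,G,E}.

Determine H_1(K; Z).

We work with the vertex ordering A < B < D < E < F < G < J < L < M. The simplices of K, each written with vertices in increasing order, are:

  0-simplices (9): A, B, D, E, F, G, J, L, M
  1-simplices (27): AB, AD, AF, AG, AJ, AM, BD, BE, BJ, BL, BM, DE, DF, DG, DL, EF, EG, EL, EM, FJ, FL, FM, GJ, GL, GM, JL, JM
  2-simplices (18): ABD, ABJ, ADG, AFJ, AFM, AGM, BDL, BEL, BEM, BJM, DEF, DEG, DFL, EFM, EGL, FJL, GJL, GJM

Hence C_0 ≅ Z^9, C_1 ≅ Z^27, C_2 ≅ Z^18.

∂_1: C_1 → C_0 is given by ∂[p,q] = [q] − [p]. For instance
  ∂BL = L − B.
As a 9×27 matrix over Z this has rank 8, with invariant factors (1,1,1,1,1,1,1,1).

The boundary map ∂_2: C_2 → C_1 acts by ∂[p,q,r] = [q,r] − [p,r] + [p,q]. For instance
  ∂BEM = EM − BM + BE,
  ∂AFM = FM − AM + AF.
This gives a 27×18 integer matrix of rank 18; reducing to Smith normal form yields diagonal entries (1,1,1,1,1,1,1,1,1,1,1,1,1,1,1,1,1,2).

Computing H_k = (kernel of ∂_k) / (image of ∂_{k+1}):

  H_1: rank ker ∂_1 − rank ∂_2 = (27 − 8) − 18 = 1, and ∂_2 has invariant factor 2 > 1, so H_1 = Z ⊕ Z_2.

H_1 = Z ⊕ Z_2.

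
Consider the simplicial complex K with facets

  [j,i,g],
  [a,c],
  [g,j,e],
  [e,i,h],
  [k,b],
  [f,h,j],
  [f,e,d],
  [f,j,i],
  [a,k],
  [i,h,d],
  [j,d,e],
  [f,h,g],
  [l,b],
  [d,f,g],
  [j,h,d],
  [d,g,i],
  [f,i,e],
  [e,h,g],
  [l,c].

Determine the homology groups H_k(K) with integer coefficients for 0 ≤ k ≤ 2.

Order the vertices as a < b < c < d < e < f < g < h < i < j < k < l. Listing each simplex with vertices in this order, K has dimension 2 with simplices:

  0-simplices (12): a, b, c, d, e, f, g, h, i, j, k, l
  1-simplices (26): ac, ak, bk, bl, cl, de, df, dg, dh, di, dj, ef, eg, eh, ei, ej, fg, fh, fi, fj, gh, gi, gj, hi, hj, ij
  2-simplices (14): def, dej, dfg, dgi, dhi, dhj, efi, egh, egj, ehi, fgh, fhj, fij, gij

so the chain groups are C_0 ≅ Z^12, C_1 ≅ Z^26, C_2 ≅ Z^14.

Boundary ∂_1: C_1 → C_0 sends each edge [p,q] (with p < q) to q − p. For instance
  ∂ej = j − e.
The 12×26 boundary matrix has rank 10 and Smith normal form diag(1,1,1,1,1,1,1,1,1,1).

∂_2: C_2 → C_1 acts by ∂[p,q,r] = [q,r] − [p,r] + [p,q]. For instance
  ∂fgh = gh − fh + fg,
  ∂fij = ij − fj + fi.
This gives a 26×14 integer matrix of rank 13; reducing to Smith normal form yields diagonal entries (1,1,1,1,1,1,1,1,1,1,1,1,1).

Reading off H_k = ker ∂_k / im ∂_{k+1}:

  H_0: rank C_0 − rank ∂_1 = 12 − 10 = 2, and the invariant factors of ∂_1 are all 1, so H_0 ≅ Z^2.
  H_1: rank ker ∂_1 − rank ∂_2 = (26 − 10) − 13 = 3, and the invariant factors of ∂_2 are all 1, so H_1 ≅ Z^3.
  H_2: rank ker ∂_2 − rank ∂_3 = (14 − 13) − 0 = 1, and there is no ∂_3, so H_2 ≅ Z.

As a check, the Euler characteristic is 12 − 26 + 14 = 0, which agrees with 2 − 3 + 1 = 0.

H_0 ≅ Z^2,  H_1 ≅ Z^3,  H_2 ≅ Z.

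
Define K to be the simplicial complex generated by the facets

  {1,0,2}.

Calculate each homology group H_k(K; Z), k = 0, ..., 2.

Fix the vertex order 0 < 1 < 2 and write every simplex with vertices in increasing order. Then dim K = 2 and the simplices of K are:

  0-simplices (3): [0], [1], [2]
  1-simplices (3): [0,1], [0,2], [1,2]
  2-simplices (1): [0,1,2]

Hence C_0 ≅ Z^3, C_1 ≅ Z^3, C_2 ≅ Z^1.

∂_1: C_1 → C_0 sends each edge [p,q] (with p < q) to q − p. For instance
  ∂[1,2] = [2] − [1].
This gives a 3×3 integer matrix of rank 2; reducing to Smith normal form yields diagonal entries (1,1).

The boundary map ∂_2: C_2 → C_1 acts by ∂[p,q,r] = [q,r] − [p,r] + [p,q]. For instance
  ∂[0,1,2] = [1,2] − [0,2] + [0,1].
The resulting 3×1 matrix has rank 1, and its Smith normal form has invariant factors (1).

Reading off H_k = ker ∂_k / im ∂_{k+1}:

  H_0: rank C_0 − rank ∂_1 = 3 − 2 = 1, and the invariant factors of ∂_1 are all 1, so H_0 = Z.
  H_1: rank ker ∂_1 − rank ∂_2 = (3 − 2) − 1 = 0, and the invariant factors of ∂_2 are all 1, so H_1 = 0.
  H_2: rank ker ∂_2 − rank ∂_3 = (1 − 1) − 0 = 0, and there is no ∂_3, so H_2 = 0.

As a check, the Euler characteristic is 3 − 3 + 1 = 1, which agrees with 1 − 0 + 0 = 1.
(K is a triangulation of the 2-simplex.)

H_0 = Z,  H_1 = 0,  H_2 = 0.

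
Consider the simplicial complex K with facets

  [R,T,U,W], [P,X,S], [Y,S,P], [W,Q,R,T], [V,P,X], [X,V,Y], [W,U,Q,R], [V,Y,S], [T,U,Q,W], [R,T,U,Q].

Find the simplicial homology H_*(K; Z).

Fix the vertex order P < Q < R < S < T < U < V < W < X < Y and write every simplex with vertices in increasing order. Then dim K = 3 and the simplices of K are:

  0-simplices (10): P, Q, R, S, T, U, V, W, X, Y
  1-simplices (20): PS, PV, PX, PY, QR, QT, QU, QW, RT, RU, RW, SV, SX, SY, TU, TW, UW, VX, VY, XY
  2-simplices (15): PSX, PSY, PVX, QRT, QRU, QRW, QTU, QTW, QUW, RTU, RTW, RUW, SVY, TUW, VXY
  3-simplices (5): QRTU, QRTW, QRUW, QTUW, RTUW

so the chain groups are C_0 ≅ Z^10, C_1 ≅ Z^20, C_2 ≅ Z^15, C_3 ≅ Z^5.

∂_1: C_1 → C_0 sends each edge [p,q] (with p < q) to q − p. For instance
  ∂XY = Y − X.
The 10×20 boundary matrix has rank 8 and Smith normal form diag(1,1,1,1,1,1,1,1).

Boundary ∂_2: C_2 → C_1 maps a triangle to the signed sum of its edges. For instance
  ∂PSY = SY − PY + PS,
  ∂PSX = SX − PX + PS.
As a 20×15 matrix over Z this has rank 11, with invariant factors (1,1,1,1,1,1,1,1,1,1,1).

∂_3: C_3 → C_2 sends each 3-simplex σ to the alternating sum Σ_i (−1)^i (σ with its i-th vertex removed). For instance
  ∂QRTU = RTU − QTU + QRU − QRT,
  ∂RTUW = TUW − RUW + RTW − RTU.
The resulting 15×5 matrix has rank 4, and its Smith normal form has invariant factors (1,1,1,1).

Now H_k = ker ∂_k / im ∂_{k+1}, so:

  H_0: rank C_0 − rank ∂_1 = 10 − 8 = 2, and the invariant factors of ∂_1 are all 1, so H_0 = Z^2.
  H_1: rank ker ∂_1 − rank ∂_2 = (20 − 8) − 11 = 1, and the invariant factors of ∂_2 are all 1, so H_1 = Z.
  H_2: rank ker ∂_2 − rank ∂_3 = (15 − 11) − 4 = 0, and the invariant factors of ∂_3 are all 1, so H_2 = 0.
  H_3: rank ker ∂_3 − rank ∂_4 = (5 − 4) − 0 = 1, and there is no ∂_4, so H_3 = Z.

As a check, the Euler characteristic is 10 − 20 + 15 − 5 = 0, which agrees with 2 − 1 + 0 − 1 = 0.

H_0 = Z^2,  H_1 = Z,  H_2 = 0,  H_3 = Z.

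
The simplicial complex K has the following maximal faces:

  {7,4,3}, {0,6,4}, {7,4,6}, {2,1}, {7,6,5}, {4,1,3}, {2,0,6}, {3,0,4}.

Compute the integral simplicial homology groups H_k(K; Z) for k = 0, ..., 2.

Fix the vertex order 0 < 1 < 2 < 3 < 4 < 5 < 6 < 7 and write every simplex with vertices in increasing order. Then dim K = 2 and the simplices of K are:

  0-simplices (8): [0], [1], [2], [3], [4], [5], [6], [7]
  1-simplices (15): [0,2], [0,3], [0,4], [0,6], [1,2], [1,3], [1,4], [2,6], [3,4], [3,7], [4,6], [4,7], [5,6], [5,7], [6,7]
  2-simplices (7): [0,2,6], [0,3,4], [0,4,6], [1,3,4], [3,4,7], [4,6,7], [5,6,7]

giving chain groups C_0 ≅ Z^8, C_1 ≅ Z^15, C_2 ≅ Z^7.

∂_1: C_1 → C_0 maps an edge to its endpoints' difference, ∂[p,q] = q − p. For instance
  ∂[0,2] = [2] − [0].
This gives a 8×15 integer matrix of rank 7; reducing to Smith normal form yields diagonal entries (1,1,1,1,1,1,1).

Boundary ∂_2: C_2 → C_1 acts by ∂[p,q,r] = [q,r] − [p,r] + [p,q]. For instance
  ∂[0,3,4] = [3,4] − [0,4] + [0,3],
  ∂[4,6,7] = [6,7] − [4,7] + [4,6].
The resulting 15×7 matrix has rank 7, and its Smith normal form has invariant factors (1,1,1,1,1,1,1).

Computing H_k = (kernel of ∂_k) / (image of ∂_{k+1}):

  H_0: rank C_0 − rank ∂_1 = 8 − 7 = 1, and the invariant factors of ∂_1 are all 1, so H_0 = Z.
  H_1: rank ker ∂_1 − rank ∂_2 = (15 − 7) − 7 = 1, and the invariant factors of ∂_2 are all 1, so H_1 = Z.
  H_2: rank ker ∂_2 − rank ∂_3 = (7 − 7) − 0 = 0, and there is no ∂_3, so H_2 = 0.

As a check, the Euler characteristic is 8 − 15 + 7 = 0, which agrees with 1 − 1 + 0 = 0.

H_0 = Z,  H_1 = Z,  H_2 = 0.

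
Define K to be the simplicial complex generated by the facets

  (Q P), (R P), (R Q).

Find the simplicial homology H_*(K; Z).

H_0 ≅ Z,  H_1 ≅ Z.

Order the vertices as P < Q < R. Listing each simplex with vertices in this order, K has dimension 1 with simplices:

  0-simplices (3): P, Q, R
  1-simplices (3): PQ, PR, QR

so the chain groups are C_0 ≅ Z^3, C_1 ≅ Z^3.

Boundary ∂_1: C_1 → C_0 maps an edge to its endpoints' difference, ∂[p,q] = q − p. For instance
  ∂PQ = Q − P.
The resulting 3×3 matrix has rank 2, and its Smith normal form has invariant factors (1,1).

Reading off H_k = ker ∂_k / im ∂_{k+1}:

  H_0: rank C_0 − rank ∂_1 = 3 − 2 = 1, and the invariant factors of ∂_1 are all 1, so H_0 = Z.
  H_1: rank ker ∂_1 − rank ∂_2 = (3 − 2) − 0 = 1, and there is no ∂_2, so H_1 = Z.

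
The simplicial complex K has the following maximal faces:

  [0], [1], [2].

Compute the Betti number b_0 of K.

We work with the vertex ordering 0 < 1 < 2. The simplices of K, each written with vertices in increasing order, are:

  0-simplices (3): [0], [1], [2]

so the chain groups are C_0 ≅ Z^3.

Now H_k = ker ∂_k / im ∂_{k+1}, so:

  H_0: rank C_0 − rank ∂_1 = 3 − 0 = 3, and there is no ∂_1, so H_0 = Z^3.

Hence the Betti numbers are b_0 = 3.

b_0 = 3.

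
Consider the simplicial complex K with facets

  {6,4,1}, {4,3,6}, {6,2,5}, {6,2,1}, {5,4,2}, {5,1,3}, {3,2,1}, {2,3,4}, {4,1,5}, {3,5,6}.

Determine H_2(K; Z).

Order the vertices as 1 < 2 < 3 < 4 < 5 < 6. Listing each simplex with vertices in this order, K has dimension 2 with simplices:

  0-simplices (6): [1], [2], [3], [4], [5], [6]
  1-simplices (15): [1,2], [1,3], [1,4], [1,5], [1,6], [2,3], [2,4], [2,5], [2,6], [3,4], [3,5], [3,6], [4,5], [4,6], [5,6]
  2-simplices (10): [1,2,3], [1,2,6], [1,3,5], [1,4,5], [1,4,6], [2,3,4], [2,4,5], [2,5,6], [3,4,6], [3,5,6]

giving chain groups C_0 ≅ Z^6, C_1 ≅ Z^15, C_2 ≅ Z^10.

The boundary map ∂_1: C_1 → C_0 is given by ∂[p,q] = [q] − [p]. For instance
  ∂[1,5] = [5] − [1].
The 6×15 boundary matrix has rank 5 and Smith normal form diag(1,1,1,1,1).

∂_2: C_2 → C_1 sends each 2-simplex [p,q,r] to [q,r] − [p,r] + [p,q]. For instance
  ∂[2,4,5] = [4,5] − [2,5] + [2,4],
  ∂[3,4,6] = [4,6] − [3,6] + [3,4].
The 15×10 boundary matrix has rank 10 and Smith normal form diag(1,1,1,1,1,1,1,1,1,2).

Reading off H_k = ker ∂_k / im ∂_{k+1}:

  H_2: rank ker ∂_2 − rank ∂_3 = (10 − 10) − 0 = 0, and there is no ∂_3, so H_2 ≅ 0.

H_2 ≅ 0.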